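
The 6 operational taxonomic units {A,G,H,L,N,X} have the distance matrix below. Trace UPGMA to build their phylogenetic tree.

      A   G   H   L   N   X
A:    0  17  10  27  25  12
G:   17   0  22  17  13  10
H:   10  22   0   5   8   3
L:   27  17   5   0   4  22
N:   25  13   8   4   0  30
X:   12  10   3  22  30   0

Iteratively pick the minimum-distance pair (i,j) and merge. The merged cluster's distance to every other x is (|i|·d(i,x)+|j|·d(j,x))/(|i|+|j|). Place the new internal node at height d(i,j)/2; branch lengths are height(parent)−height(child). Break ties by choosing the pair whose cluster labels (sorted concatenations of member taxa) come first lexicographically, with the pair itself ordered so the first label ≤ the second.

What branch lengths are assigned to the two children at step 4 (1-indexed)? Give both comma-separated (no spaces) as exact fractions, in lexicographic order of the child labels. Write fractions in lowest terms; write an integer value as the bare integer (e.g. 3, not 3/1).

iteration 1: select H,X (d=3); attach at lengths (3/2, 3/2); label the merged cluster HX
  updated: d(A,HX)=11, d(G,HX)=16, d(HX,L)=27/2, d(HX,N)=19
iteration 2: select L,N (d=4); attach at lengths (2, 2); label the merged cluster LN
  updated: d(A,LN)=26, d(G,LN)=15, d(HX,LN)=65/4
iteration 3: select A,HX (d=11); attach at lengths (11/2, 4); label the merged cluster AHX
  updated: d(AHX,G)=49/3, d(AHX,LN)=39/2
iteration 4: select G,LN (d=15); attach at lengths (15/2, 11/2); label the merged cluster GLN
  updated: d(AHX,GLN)=166/9
iteration 5: select AHX,GLN (d=166/9); attach at lengths (67/18, 31/18); label the merged cluster AGHLNX
final tree: ((A:11/2,(H:3/2,X:3/2):4):67/18,(G:15/2,(L:2,N:2):11/2):31/18)
total length: 629/18

15/2,11/2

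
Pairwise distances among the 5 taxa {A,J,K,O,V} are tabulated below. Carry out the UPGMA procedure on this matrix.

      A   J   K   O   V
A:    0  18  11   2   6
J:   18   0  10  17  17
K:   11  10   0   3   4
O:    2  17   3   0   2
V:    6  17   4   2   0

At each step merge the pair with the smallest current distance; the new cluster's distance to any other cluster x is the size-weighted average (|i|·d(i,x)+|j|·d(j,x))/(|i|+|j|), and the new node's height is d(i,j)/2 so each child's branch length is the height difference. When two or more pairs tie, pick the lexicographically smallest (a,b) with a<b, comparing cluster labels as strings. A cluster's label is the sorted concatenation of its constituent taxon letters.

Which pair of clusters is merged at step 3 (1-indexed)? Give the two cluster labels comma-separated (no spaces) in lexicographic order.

1. join A+O (d=2) ⇒ AO; edges |A|=1, |O|=1
  updated: d(AO,J)=35/2, d(AO,K)=7, d(AO,V)=4
2. join AO+V (d=4) ⇒ AOV; edges |AO|=1, |V|=2
  updated: d(AOV,J)=52/3, d(AOV,K)=6
3. join AOV+K (d=6) ⇒ AKOV; edges |AOV|=1, |K|=3
  updated: d(AKOV,J)=31/2
4. join AKOV+J (d=31/2) ⇒ AJKOV; edges |AKOV|=19/4, |J|=31/4
final tree: ((((A:1,O:1):1,V:2):1,K:3):19/4,J:31/4)
total length: 43/2

AOV,K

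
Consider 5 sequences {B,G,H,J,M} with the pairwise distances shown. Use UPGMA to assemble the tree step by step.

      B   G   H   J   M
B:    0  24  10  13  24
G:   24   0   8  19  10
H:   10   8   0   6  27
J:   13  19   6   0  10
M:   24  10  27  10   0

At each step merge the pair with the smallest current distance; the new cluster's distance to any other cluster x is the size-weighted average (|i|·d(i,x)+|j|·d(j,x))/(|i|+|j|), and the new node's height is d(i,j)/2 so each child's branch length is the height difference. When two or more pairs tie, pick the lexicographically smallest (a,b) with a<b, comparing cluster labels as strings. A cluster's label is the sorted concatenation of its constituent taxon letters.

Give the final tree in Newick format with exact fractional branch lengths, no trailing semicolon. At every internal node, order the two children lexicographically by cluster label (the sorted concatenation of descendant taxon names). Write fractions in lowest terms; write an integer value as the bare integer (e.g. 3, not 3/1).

((B:23/4,(H:3,J:3):11/4):43/12,(G:5,M:5):13/3)

1. join H+J (d=6) ⇒ HJ; edges |H|=3, |J|=3
  updated: d(B,HJ)=23/2, d(G,HJ)=27/2, d(HJ,M)=37/2
2. join G+M (d=10) ⇒ GM; edges |G|=5, |M|=5
  updated: d(B,GM)=24, d(GM,HJ)=16
3. join B+HJ (d=23/2) ⇒ BHJ; edges |B|=23/4, |HJ|=11/4
  updated: d(BHJ,GM)=56/3
4. join BHJ+GM (d=56/3) ⇒ BGHJM; edges |BHJ|=43/12, |GM|=13/3
final tree: ((B:23/4,(H:3,J:3):11/4):43/12,(G:5,M:5):13/3)
total length: 389/12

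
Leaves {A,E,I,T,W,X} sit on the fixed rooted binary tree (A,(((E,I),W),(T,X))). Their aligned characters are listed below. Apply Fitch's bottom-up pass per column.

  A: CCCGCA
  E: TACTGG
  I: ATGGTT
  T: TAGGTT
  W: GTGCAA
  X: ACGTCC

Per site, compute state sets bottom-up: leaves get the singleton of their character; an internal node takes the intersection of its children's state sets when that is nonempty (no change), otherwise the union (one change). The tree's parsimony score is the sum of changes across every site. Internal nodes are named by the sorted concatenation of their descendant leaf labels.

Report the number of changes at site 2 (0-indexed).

2

[col 0] EI: children E:{T}, I:{A} ∪→ {A,T}; cost 1
[col 0] EIW: children EI:{A,T}, W:{G} ∪→ {A,G,T}; cost 1
[col 0] TX: children T:{T}, X:{A} ∪→ {A,T}; cost 1
[col 0] EITWX: children EIW:{A,G,T}, TX:{A,T} ∩→ {A,T}; cost 0
[col 0] AEITWX: children A:{C}, EITWX:{A,T} ∪→ {A,C,T}; cost 1
[col 1] EI: children E:{A}, I:{T} ∪→ {A,T}; cost 1
[col 1] EIW: children EI:{A,T}, W:{T} ∩→ {T}; cost 0
[col 1] TX: children T:{A}, X:{C} ∪→ {A,C}; cost 1
[col 1] EITWX: children EIW:{T}, TX:{A,C} ∪→ {A,C,T}; cost 1
[col 1] AEITWX: children A:{C}, EITWX:{A,C,T} ∩→ {C}; cost 0
[col 2] EI: children E:{C}, I:{G} ∪→ {C,G}; cost 1
[col 2] EIW: children EI:{C,G}, W:{G} ∩→ {G}; cost 0
[col 2] TX: children T:{G}, X:{G} ∩→ {G}; cost 0
[col 2] EITWX: children EIW:{G}, TX:{G} ∩→ {G}; cost 0
[col 2] AEITWX: children A:{C}, EITWX:{G} ∪→ {C,G}; cost 1
[col 3] EI: children E:{T}, I:{G} ∪→ {G,T}; cost 1
[col 3] EIW: children EI:{G,T}, W:{C} ∪→ {C,G,T}; cost 1
[col 3] TX: children T:{G}, X:{T} ∪→ {G,T}; cost 1
[col 3] EITWX: children EIW:{C,G,T}, TX:{G,T} ∩→ {G,T}; cost 0
[col 3] AEITWX: children A:{G}, EITWX:{G,T} ∩→ {G}; cost 0
[col 4] EI: children E:{G}, I:{T} ∪→ {G,T}; cost 1
[col 4] EIW: children EI:{G,T}, W:{A} ∪→ {A,G,T}; cost 1
[col 4] TX: children T:{T}, X:{C} ∪→ {C,T}; cost 1
[col 4] EITWX: children EIW:{A,G,T}, TX:{C,T} ∩→ {T}; cost 0
[col 4] AEITWX: children A:{C}, EITWX:{T} ∪→ {C,T}; cost 1
[col 5] EI: children E:{G}, I:{T} ∪→ {G,T}; cost 1
[col 5] EIW: children EI:{G,T}, W:{A} ∪→ {A,G,T}; cost 1
[col 5] TX: children T:{T}, X:{C} ∪→ {C,T}; cost 1
[col 5] EITWX: children EIW:{A,G,T}, TX:{C,T} ∩→ {T}; cost 0
[col 5] AEITWX: children A:{A}, EITWX:{T} ∪→ {A,T}; cost 1
per-site changes: [4, 3, 2, 3, 4, 4]; total = 20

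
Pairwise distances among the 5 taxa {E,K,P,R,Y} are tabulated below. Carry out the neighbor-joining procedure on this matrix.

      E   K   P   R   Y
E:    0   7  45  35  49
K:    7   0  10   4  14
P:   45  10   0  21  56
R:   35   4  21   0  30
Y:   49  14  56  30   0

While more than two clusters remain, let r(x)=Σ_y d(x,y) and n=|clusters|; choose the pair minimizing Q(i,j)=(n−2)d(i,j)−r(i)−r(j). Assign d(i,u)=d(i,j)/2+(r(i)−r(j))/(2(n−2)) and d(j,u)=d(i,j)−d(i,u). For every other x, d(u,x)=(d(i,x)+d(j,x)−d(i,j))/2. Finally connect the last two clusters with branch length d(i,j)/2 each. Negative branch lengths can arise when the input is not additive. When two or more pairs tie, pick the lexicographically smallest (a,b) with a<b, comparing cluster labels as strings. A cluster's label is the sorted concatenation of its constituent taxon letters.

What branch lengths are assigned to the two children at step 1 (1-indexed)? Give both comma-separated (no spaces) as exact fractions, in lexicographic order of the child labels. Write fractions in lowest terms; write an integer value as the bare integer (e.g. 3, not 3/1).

iteration 1: select P,R (d=21, Q=-159); attach at lengths (35/2, 7/2); label the merged cluster PR
  updated: d(E,PR)=59/2, d(K,PR)=-7/2, d(PR,Y)=65/2
iteration 2: select E,K (d=7, Q=-89); attach at lengths (41/2, -27/2); label the merged cluster EK
  updated: d(EK,PR)=19/2, d(EK,Y)=28
iteration 3: select EK,PR (d=19/2, Q=-70); attach at lengths (5/2, 7); label the merged cluster EKPR
  updated: d(EKPR,Y)=51/2
iteration 4: select EKPR,Y (d=51/2); attach at lengths (51/4, 51/4); label the merged cluster EKPRY
final tree: (((E:41/2,K:-27/2):5/2,(P:35/2,R:7/2):7):51/4,Y:51/4)
total length: 63

35/2,7/2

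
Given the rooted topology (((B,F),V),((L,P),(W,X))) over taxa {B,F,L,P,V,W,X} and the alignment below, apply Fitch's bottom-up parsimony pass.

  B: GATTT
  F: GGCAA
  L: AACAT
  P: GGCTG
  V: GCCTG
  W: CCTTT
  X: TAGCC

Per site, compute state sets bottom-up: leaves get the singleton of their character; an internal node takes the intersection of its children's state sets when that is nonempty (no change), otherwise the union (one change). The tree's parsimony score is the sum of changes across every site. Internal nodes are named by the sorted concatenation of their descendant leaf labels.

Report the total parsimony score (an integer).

[col 0] BF: children B:{G}, F:{G} ∩→ {G}; cost 0
[col 0] BFV: children BF:{G}, V:{G} ∩→ {G}; cost 0
[col 0] LP: children L:{A}, P:{G} ∪→ {A,G}; cost 1
[col 0] WX: children W:{C}, X:{T} ∪→ {C,T}; cost 1
[col 0] LPWX: children LP:{A,G}, WX:{C,T} ∪→ {A,C,G,T}; cost 1
[col 0] BFLPVWX: children BFV:{G}, LPWX:{A,C,G,T} ∩→ {G}; cost 0
[col 1] BF: children B:{A}, F:{G} ∪→ {A,G}; cost 1
[col 1] BFV: children BF:{A,G}, V:{C} ∪→ {A,C,G}; cost 1
[col 1] LP: children L:{A}, P:{G} ∪→ {A,G}; cost 1
[col 1] WX: children W:{C}, X:{A} ∪→ {A,C}; cost 1
[col 1] LPWX: children LP:{A,G}, WX:{A,C} ∩→ {A}; cost 0
[col 1] BFLPVWX: children BFV:{A,C,G}, LPWX:{A} ∩→ {A}; cost 0
[col 2] BF: children B:{T}, F:{C} ∪→ {C,T}; cost 1
[col 2] BFV: children BF:{C,T}, V:{C} ∩→ {C}; cost 0
[col 2] LP: children L:{C}, P:{C} ∩→ {C}; cost 0
[col 2] WX: children W:{T}, X:{G} ∪→ {G,T}; cost 1
[col 2] LPWX: children LP:{C}, WX:{G,T} ∪→ {C,G,T}; cost 1
[col 2] BFLPVWX: children BFV:{C}, LPWX:{C,G,T} ∩→ {C}; cost 0
[col 3] BF: children B:{T}, F:{A} ∪→ {A,T}; cost 1
[col 3] BFV: children BF:{A,T}, V:{T} ∩→ {T}; cost 0
[col 3] LP: children L:{A}, P:{T} ∪→ {A,T}; cost 1
[col 3] WX: children W:{T}, X:{C} ∪→ {C,T}; cost 1
[col 3] LPWX: children LP:{A,T}, WX:{C,T} ∩→ {T}; cost 0
[col 3] BFLPVWX: children BFV:{T}, LPWX:{T} ∩→ {T}; cost 0
[col 4] BF: children B:{T}, F:{A} ∪→ {A,T}; cost 1
[col 4] BFV: children BF:{A,T}, V:{G} ∪→ {A,G,T}; cost 1
[col 4] LP: children L:{T}, P:{G} ∪→ {G,T}; cost 1
[col 4] WX: children W:{T}, X:{C} ∪→ {C,T}; cost 1
[col 4] LPWX: children LP:{G,T}, WX:{C,T} ∩→ {T}; cost 0
[col 4] BFLPVWX: children BFV:{A,G,T}, LPWX:{T} ∩→ {T}; cost 0
per-site changes: [3, 4, 3, 3, 4]; total = 17

17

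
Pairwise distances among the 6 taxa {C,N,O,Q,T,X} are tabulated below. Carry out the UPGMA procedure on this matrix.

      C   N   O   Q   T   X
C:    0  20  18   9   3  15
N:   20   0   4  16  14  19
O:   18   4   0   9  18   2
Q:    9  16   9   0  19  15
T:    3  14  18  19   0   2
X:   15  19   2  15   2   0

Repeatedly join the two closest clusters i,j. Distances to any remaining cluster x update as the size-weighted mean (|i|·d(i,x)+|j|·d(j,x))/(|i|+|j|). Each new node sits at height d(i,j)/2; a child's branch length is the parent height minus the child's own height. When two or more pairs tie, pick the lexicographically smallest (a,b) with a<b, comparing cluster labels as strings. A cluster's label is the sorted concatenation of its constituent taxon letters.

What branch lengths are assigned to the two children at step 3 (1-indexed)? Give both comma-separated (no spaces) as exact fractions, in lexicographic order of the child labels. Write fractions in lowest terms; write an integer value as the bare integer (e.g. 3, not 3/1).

23/4,19/4

step 1: merge (O,X) at d=2; branch lengths O→1, X→1; new cluster OX
  updated: d(C,OX)=33/2, d(N,OX)=23/2, d(OX,Q)=12, d(OX,T)=10
step 2: merge (C,T) at d=3; branch lengths C→3/2, T→3/2; new cluster CT
  updated: d(CT,N)=17, d(CT,OX)=53/4, d(CT,Q)=14
step 3: merge (N,OX) at d=23/2; branch lengths N→23/4, OX→19/4; new cluster NOX
  updated: d(CT,NOX)=29/2, d(NOX,Q)=40/3
step 4: merge (NOX,Q) at d=40/3; branch lengths NOX→11/12, Q→20/3; new cluster NOQX
  updated: d(CT,NOQX)=115/8
step 5: merge (CT,NOQX) at d=115/8; branch lengths CT→91/16, NOQX→25/48; new cluster CNOQTX
final tree: ((C:3/2,T:3/2):91/16,((N:23/4,(O:1,X:1):19/4):11/12,Q:20/3):25/48)
total length: 703/24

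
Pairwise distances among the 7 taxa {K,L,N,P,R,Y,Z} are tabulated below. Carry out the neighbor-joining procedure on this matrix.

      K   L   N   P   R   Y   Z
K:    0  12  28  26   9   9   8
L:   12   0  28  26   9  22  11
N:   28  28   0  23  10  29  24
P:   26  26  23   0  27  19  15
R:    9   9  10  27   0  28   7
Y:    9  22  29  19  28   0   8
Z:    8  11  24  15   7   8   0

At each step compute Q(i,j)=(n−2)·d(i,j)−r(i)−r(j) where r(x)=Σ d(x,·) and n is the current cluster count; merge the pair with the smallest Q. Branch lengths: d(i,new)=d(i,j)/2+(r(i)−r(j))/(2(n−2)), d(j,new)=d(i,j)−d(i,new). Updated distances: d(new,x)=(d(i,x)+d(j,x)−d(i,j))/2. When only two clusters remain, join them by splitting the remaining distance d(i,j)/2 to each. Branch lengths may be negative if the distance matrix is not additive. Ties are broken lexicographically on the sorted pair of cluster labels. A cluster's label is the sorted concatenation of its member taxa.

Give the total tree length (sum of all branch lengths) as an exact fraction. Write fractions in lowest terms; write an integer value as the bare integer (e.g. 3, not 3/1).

1. join N+R (d=10, Q=-182) ⇒ NR; edges |N|=51/5, |R|=-1/5
  updated: d(K,NR)=27/2, d(L,NR)=27/2, d(NR,P)=20, d(NR,Y)=47/2, d(NR,Z)=21/2
2. join K+Y (d=9, Q=-114) ⇒ KY; edges |K|=23/8, |Y|=49/8
  updated: d(KY,L)=25/2, d(KY,NR)=14, d(KY,P)=18, d(KY,Z)=7/2
3. join L+NR (d=27/2, Q=-161/2) ⇒ LNR; edges |L|=91/12, |NR|=71/12
  updated: d(KY,LNR)=13/2, d(LNR,P)=65/4, d(LNR,Z)=4
4. join KY+Z (d=7/2, Q=-87/2) ⇒ KYZ; edges |KY|=25/8, |Z|=3/8
  updated: d(KYZ,LNR)=7/2, d(KYZ,P)=59/4
5. join KYZ+LNR (d=7/2, Q=-69/2) ⇒ KLNRYZ; edges |KYZ|=1, |LNR|=5/2
  updated: d(KLNRYZ,P)=55/4
6. join KLNRYZ+P (d=55/4) ⇒ KLNPRYZ; edges |KLNRYZ|=55/8, |P|=55/8
final tree: ((((K:23/8,Y:49/8):25/8,Z:3/8):1,(L:91/12,(N:51/5,R:-1/5):71/12):5/2):55/8,P:55/8)
total length: 213/4

213/4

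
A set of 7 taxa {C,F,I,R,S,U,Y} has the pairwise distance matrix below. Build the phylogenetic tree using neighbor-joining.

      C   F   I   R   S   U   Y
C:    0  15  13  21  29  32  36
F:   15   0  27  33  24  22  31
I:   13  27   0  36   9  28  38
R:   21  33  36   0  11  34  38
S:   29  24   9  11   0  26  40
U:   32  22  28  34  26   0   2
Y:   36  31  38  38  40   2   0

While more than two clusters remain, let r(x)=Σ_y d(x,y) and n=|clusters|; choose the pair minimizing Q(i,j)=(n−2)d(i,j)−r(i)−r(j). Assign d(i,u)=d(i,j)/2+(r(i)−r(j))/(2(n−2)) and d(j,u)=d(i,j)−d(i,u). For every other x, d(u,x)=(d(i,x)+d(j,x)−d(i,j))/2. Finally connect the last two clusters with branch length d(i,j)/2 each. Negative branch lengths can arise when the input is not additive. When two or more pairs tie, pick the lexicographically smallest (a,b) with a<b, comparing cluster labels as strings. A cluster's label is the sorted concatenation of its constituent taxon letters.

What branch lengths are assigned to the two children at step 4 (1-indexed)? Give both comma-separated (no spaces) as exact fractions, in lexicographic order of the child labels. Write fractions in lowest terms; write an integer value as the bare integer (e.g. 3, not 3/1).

23/4,29/4

iteration 1: select U,Y (d=2, Q=-319); attach at lengths (-31/10, 51/10); label the merged cluster UY
  updated: d(C,UY)=33, d(F,UY)=51/2, d(I,UY)=32, d(R,UY)=35, d(S,UY)=32
iteration 2: select R,S (d=11, Q=-197); attach at lengths (75/8, 13/8); label the merged cluster RS
  updated: d(C,RS)=39/2, d(F,RS)=23, d(I,RS)=17, d(RS,UY)=28
iteration 3: select F,UY (d=51/2, Q=-265/2); attach at lengths (97/12, 209/12); label the merged cluster FUY
  updated: d(C,FUY)=45/4, d(FUY,I)=67/4, d(FUY,RS)=51/4
iteration 4: select C,I (d=13, Q=-129/2); attach at lengths (23/4, 29/4); label the merged cluster CI
  updated: d(CI,FUY)=15/2, d(CI,RS)=47/4
iteration 5: select CI,FUY (d=15/2, Q=-32); attach at lengths (13/4, 17/4); label the merged cluster CFIUY
  updated: d(CFIUY,RS)=17/2
iteration 6: select CFIUY,RS (d=17/2); attach at lengths (17/4, 17/4); label the merged cluster CFIRSUY
final tree: (((C:23/4,I:29/4):13/4,(F:97/12,(U:-31/10,Y:51/10):209/12):17/4):17/4,(R:75/8,S:13/8):17/4)
total length: 135/2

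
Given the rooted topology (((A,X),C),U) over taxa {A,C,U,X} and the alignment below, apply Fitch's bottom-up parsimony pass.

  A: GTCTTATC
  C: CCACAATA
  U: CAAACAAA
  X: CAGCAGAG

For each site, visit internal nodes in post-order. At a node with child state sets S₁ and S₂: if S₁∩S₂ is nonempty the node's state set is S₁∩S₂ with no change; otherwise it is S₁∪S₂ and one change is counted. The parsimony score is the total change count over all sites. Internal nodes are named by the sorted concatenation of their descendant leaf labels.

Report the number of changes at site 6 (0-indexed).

site 0, node AX: A={G} ∪ X={C} → {C,G} (+1)
site 0, node ACX: AX={C,G} ∩ C={C} → {C} (+0)
site 0, node ACUX: ACX={C} ∩ U={C} → {C} (+0)
site 1, node AX: A={T} ∪ X={A} → {A,T} (+1)
site 1, node ACX: AX={A,T} ∪ C={C} → {A,C,T} (+1)
site 1, node ACUX: ACX={A,C,T} ∩ U={A} → {A} (+0)
site 2, node AX: A={C} ∪ X={G} → {C,G} (+1)
site 2, node ACX: AX={C,G} ∪ C={A} → {A,C,G} (+1)
site 2, node ACUX: ACX={A,C,G} ∩ U={A} → {A} (+0)
site 3, node AX: A={T} ∪ X={C} → {C,T} (+1)
site 3, node ACX: AX={C,T} ∩ C={C} → {C} (+0)
site 3, node ACUX: ACX={C} ∪ U={A} → {A,C} (+1)
site 4, node AX: A={T} ∪ X={A} → {A,T} (+1)
site 4, node ACX: AX={A,T} ∩ C={A} → {A} (+0)
site 4, node ACUX: ACX={A} ∪ U={C} → {A,C} (+1)
site 5, node AX: A={A} ∪ X={G} → {A,G} (+1)
site 5, node ACX: AX={A,G} ∩ C={A} → {A} (+0)
site 5, node ACUX: ACX={A} ∩ U={A} → {A} (+0)
site 6, node AX: A={T} ∪ X={A} → {A,T} (+1)
site 6, node ACX: AX={A,T} ∩ C={T} → {T} (+0)
site 6, node ACUX: ACX={T} ∪ U={A} → {A,T} (+1)
site 7, node AX: A={C} ∪ X={G} → {C,G} (+1)
site 7, node ACX: AX={C,G} ∪ C={A} → {A,C,G} (+1)
site 7, node ACUX: ACX={A,C,G} ∩ U={A} → {A} (+0)
per-site changes: [1, 2, 2, 2, 2, 1, 2, 2]; total = 14

2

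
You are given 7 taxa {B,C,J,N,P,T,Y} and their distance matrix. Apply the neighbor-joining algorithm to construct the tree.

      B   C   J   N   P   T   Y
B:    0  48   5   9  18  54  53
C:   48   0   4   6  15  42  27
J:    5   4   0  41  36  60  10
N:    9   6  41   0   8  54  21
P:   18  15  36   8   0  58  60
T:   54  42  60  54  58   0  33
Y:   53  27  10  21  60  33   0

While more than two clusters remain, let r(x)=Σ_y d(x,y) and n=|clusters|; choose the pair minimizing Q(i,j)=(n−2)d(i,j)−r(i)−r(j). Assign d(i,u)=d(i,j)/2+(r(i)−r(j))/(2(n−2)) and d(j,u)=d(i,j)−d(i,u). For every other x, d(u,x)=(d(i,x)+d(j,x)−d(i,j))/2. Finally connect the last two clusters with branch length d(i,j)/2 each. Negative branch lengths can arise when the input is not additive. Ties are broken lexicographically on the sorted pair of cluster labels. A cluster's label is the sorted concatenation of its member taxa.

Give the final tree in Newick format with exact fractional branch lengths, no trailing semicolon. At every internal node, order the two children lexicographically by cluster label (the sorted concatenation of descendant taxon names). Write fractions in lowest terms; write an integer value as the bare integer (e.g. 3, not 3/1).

1. join T+Y (d=33, Q=-340) ⇒ TY; edges |T|=131/5, |Y|=34/5
  updated: d(B,TY)=37, d(C,TY)=18, d(J,TY)=37/2, d(N,TY)=21, d(P,TY)=85/2
2. join B+J (d=5, Q=-403/2) ⇒ BJ; edges |B|=65/16, |J|=15/16
  updated: d(BJ,C)=47/2, d(BJ,N)=45/2, d(BJ,P)=49/2, d(BJ,TY)=101/4
3. join BJ+TY (d=101/4, Q=-507/4) ⇒ BJTY; edges |BJ|=259/24, |TY|=347/24
  updated: d(BJTY,C)=65/8, d(BJTY,N)=73/8, d(BJTY,P)=167/8
4. join BJTY+C (d=65/8, Q=-51) ⇒ BCJTY; edges |BJTY|=101/16, |C|=29/16
  updated: d(BCJTY,N)=7/2, d(BCJTY,P)=111/8
5. join BCJTY+N (d=7/2, Q=-203/8) ⇒ BCJNTY; edges |BCJTY|=75/16, |N|=-19/16
  updated: d(BCJNTY,P)=147/16
6. join BCJNTY+P (d=147/16) ⇒ BCJNPTY; edges |BCJNTY|=147/32, |P|=147/32
final tree: (((((B:65/16,J:15/16):259/24,(T:131/5,Y:34/5):347/24):101/16,C:29/16):75/16,N:-19/16):147/32,P:147/32)
total length: 1345/16

(((((B:65/16,J:15/16):259/24,(T:131/5,Y:34/5):347/24):101/16,C:29/16):75/16,N:-19/16):147/32,P:147/32)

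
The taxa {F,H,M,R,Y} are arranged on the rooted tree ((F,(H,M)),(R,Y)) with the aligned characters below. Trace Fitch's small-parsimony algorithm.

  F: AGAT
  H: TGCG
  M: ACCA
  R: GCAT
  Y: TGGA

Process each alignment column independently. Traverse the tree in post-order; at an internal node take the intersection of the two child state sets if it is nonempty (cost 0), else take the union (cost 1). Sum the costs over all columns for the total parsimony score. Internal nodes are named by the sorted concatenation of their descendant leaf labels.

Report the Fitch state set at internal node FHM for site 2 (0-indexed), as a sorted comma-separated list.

A,C

HM@0: {T} ∪ {A} = {A,T} (union, +1)
FHM@0: {A} ∩ {A,T} = {A} (intersection, +0)
RY@0: {G} ∪ {T} = {G,T} (union, +1)
FHMRY@0: {A} ∪ {G,T} = {A,G,T} (union, +1)
HM@1: {G} ∪ {C} = {C,G} (union, +1)
FHM@1: {G} ∩ {C,G} = {G} (intersection, +0)
RY@1: {C} ∪ {G} = {C,G} (union, +1)
FHMRY@1: {G} ∩ {C,G} = {G} (intersection, +0)
HM@2: {C} ∩ {C} = {C} (intersection, +0)
FHM@2: {A} ∪ {C} = {A,C} (union, +1)
RY@2: {A} ∪ {G} = {A,G} (union, +1)
FHMRY@2: {A,C} ∩ {A,G} = {A} (intersection, +0)
HM@3: {G} ∪ {A} = {A,G} (union, +1)
FHM@3: {T} ∪ {A,G} = {A,G,T} (union, +1)
RY@3: {T} ∪ {A} = {A,T} (union, +1)
FHMRY@3: {A,G,T} ∩ {A,T} = {A,T} (intersection, +0)
per-site changes: [3, 2, 2, 3]; total = 10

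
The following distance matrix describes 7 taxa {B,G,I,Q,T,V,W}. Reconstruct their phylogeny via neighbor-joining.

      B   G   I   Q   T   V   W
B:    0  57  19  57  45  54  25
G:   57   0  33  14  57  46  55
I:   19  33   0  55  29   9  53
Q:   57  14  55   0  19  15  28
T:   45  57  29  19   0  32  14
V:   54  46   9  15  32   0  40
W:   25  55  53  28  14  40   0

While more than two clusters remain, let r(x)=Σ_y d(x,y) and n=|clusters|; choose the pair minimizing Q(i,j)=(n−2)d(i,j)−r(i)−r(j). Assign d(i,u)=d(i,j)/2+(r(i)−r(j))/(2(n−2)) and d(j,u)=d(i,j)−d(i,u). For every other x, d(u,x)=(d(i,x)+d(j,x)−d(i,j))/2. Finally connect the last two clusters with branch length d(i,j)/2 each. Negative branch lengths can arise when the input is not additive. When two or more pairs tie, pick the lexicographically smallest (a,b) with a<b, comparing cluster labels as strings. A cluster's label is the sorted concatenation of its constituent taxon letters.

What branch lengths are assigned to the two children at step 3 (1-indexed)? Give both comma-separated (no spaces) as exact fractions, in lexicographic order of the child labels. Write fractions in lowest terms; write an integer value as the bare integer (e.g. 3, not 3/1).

223/12,77/12

iteration 1: select G,Q (d=14, Q=-380); attach at lengths (72/5, -2/5); label the merged cluster GQ
  updated: d(B,GQ)=50, d(GQ,I)=37, d(GQ,T)=31, d(GQ,V)=47/2, d(GQ,W)=69/2
iteration 2: select I,V (d=9, Q=-539/2); attach at lengths (49/16, 95/16); label the merged cluster IV
  updated: d(B,IV)=32, d(GQ,IV)=103/4, d(IV,T)=26, d(IV,W)=42
iteration 3: select B,W (d=25, Q=-385/2); attach at lengths (223/12, 77/12); label the merged cluster BW
  updated: d(BW,GQ)=119/4, d(BW,IV)=49/2, d(BW,T)=17
iteration 4: select BW,T (d=17, Q=-445/4); attach at lengths (125/16, 147/16); label the merged cluster BTW
  updated: d(BTW,GQ)=175/8, d(BTW,IV)=67/4
iteration 5: select BTW,GQ (d=175/8, Q=-515/8); attach at lengths (103/16, 247/16); label the merged cluster BGQTW
  updated: d(BGQTW,IV)=165/16
iteration 6: select BGQTW,IV (d=165/16); attach at lengths (165/32, 165/32); label the merged cluster BGIQTVW
final tree: ((((B:223/12,W:77/12):125/16,T:147/16):103/16,(G:72/5,Q:-2/5):247/16):165/32,(I:49/16,V:95/16):165/32)
total length: 1555/16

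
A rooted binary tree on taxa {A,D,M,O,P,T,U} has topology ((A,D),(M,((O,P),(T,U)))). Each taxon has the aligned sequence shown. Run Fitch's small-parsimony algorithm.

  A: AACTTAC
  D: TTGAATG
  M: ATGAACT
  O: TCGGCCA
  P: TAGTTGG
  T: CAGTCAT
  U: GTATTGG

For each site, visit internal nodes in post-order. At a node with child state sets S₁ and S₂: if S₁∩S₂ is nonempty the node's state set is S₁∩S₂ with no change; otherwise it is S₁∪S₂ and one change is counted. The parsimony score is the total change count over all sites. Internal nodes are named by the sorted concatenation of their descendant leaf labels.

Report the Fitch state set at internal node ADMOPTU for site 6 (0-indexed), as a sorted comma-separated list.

[col 0] AD: children A:{A}, D:{T} ∪→ {A,T}; cost 1
[col 0] OP: children O:{T}, P:{T} ∩→ {T}; cost 0
[col 0] TU: children T:{C}, U:{G} ∪→ {C,G}; cost 1
[col 0] OPTU: children OP:{T}, TU:{C,G} ∪→ {C,G,T}; cost 1
[col 0] MOPTU: children M:{A}, OPTU:{C,G,T} ∪→ {A,C,G,T}; cost 1
[col 0] ADMOPTU: children AD:{A,T}, MOPTU:{A,C,G,T} ∩→ {A,T}; cost 0
[col 1] AD: children A:{A}, D:{T} ∪→ {A,T}; cost 1
[col 1] OP: children O:{C}, P:{A} ∪→ {A,C}; cost 1
[col 1] TU: children T:{A}, U:{T} ∪→ {A,T}; cost 1
[col 1] OPTU: children OP:{A,C}, TU:{A,T} ∩→ {A}; cost 0
[col 1] MOPTU: children M:{T}, OPTU:{A} ∪→ {A,T}; cost 1
[col 1] ADMOPTU: children AD:{A,T}, MOPTU:{A,T} ∩→ {A,T}; cost 0
[col 2] AD: children A:{C}, D:{G} ∪→ {C,G}; cost 1
[col 2] OP: children O:{G}, P:{G} ∩→ {G}; cost 0
[col 2] TU: children T:{G}, U:{A} ∪→ {A,G}; cost 1
[col 2] OPTU: children OP:{G}, TU:{A,G} ∩→ {G}; cost 0
[col 2] MOPTU: children M:{G}, OPTU:{G} ∩→ {G}; cost 0
[col 2] ADMOPTU: children AD:{C,G}, MOPTU:{G} ∩→ {G}; cost 0
[col 3] AD: children A:{T}, D:{A} ∪→ {A,T}; cost 1
[col 3] OP: children O:{G}, P:{T} ∪→ {G,T}; cost 1
[col 3] TU: children T:{T}, U:{T} ∩→ {T}; cost 0
[col 3] OPTU: children OP:{G,T}, TU:{T} ∩→ {T}; cost 0
[col 3] MOPTU: children M:{A}, OPTU:{T} ∪→ {A,T}; cost 1
[col 3] ADMOPTU: children AD:{A,T}, MOPTU:{A,T} ∩→ {A,T}; cost 0
[col 4] AD: children A:{T}, D:{A} ∪→ {A,T}; cost 1
[col 4] OP: children O:{C}, P:{T} ∪→ {C,T}; cost 1
[col 4] TU: children T:{C}, U:{T} ∪→ {C,T}; cost 1
[col 4] OPTU: children OP:{C,T}, TU:{C,T} ∩→ {C,T}; cost 0
[col 4] MOPTU: children M:{A}, OPTU:{C,T} ∪→ {A,C,T}; cost 1
[col 4] ADMOPTU: children AD:{A,T}, MOPTU:{A,C,T} ∩→ {A,T}; cost 0
[col 5] AD: children A:{A}, D:{T} ∪→ {A,T}; cost 1
[col 5] OP: children O:{C}, P:{G} ∪→ {C,G}; cost 1
[col 5] TU: children T:{A}, U:{G} ∪→ {A,G}; cost 1
[col 5] OPTU: children OP:{C,G}, TU:{A,G} ∩→ {G}; cost 0
[col 5] MOPTU: children M:{C}, OPTU:{G} ∪→ {C,G}; cost 1
[col 5] ADMOPTU: children AD:{A,T}, MOPTU:{C,G} ∪→ {A,C,G,T}; cost 1
[col 6] AD: children A:{C}, D:{G} ∪→ {C,G}; cost 1
[col 6] OP: children O:{A}, P:{G} ∪→ {A,G}; cost 1
[col 6] TU: children T:{T}, U:{G} ∪→ {G,T}; cost 1
[col 6] OPTU: children OP:{A,G}, TU:{G,T} ∩→ {G}; cost 0
[col 6] MOPTU: children M:{T}, OPTU:{G} ∪→ {G,T}; cost 1
[col 6] ADMOPTU: children AD:{C,G}, MOPTU:{G,T} ∩→ {G}; cost 0
per-site changes: [4, 4, 2, 3, 4, 5, 4]; total = 26

G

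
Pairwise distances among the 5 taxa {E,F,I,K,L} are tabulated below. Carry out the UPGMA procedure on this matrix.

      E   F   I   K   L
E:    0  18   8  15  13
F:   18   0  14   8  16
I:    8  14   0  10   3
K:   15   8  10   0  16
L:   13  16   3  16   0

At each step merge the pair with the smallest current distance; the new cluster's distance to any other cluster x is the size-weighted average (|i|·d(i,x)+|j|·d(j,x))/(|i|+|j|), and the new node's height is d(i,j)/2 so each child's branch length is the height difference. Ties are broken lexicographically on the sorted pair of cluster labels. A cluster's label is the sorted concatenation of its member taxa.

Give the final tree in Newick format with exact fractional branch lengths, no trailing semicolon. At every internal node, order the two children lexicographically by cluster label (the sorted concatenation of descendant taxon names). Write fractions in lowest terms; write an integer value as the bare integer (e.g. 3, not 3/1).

iteration 1: select I,L (d=3); attach at lengths (3/2, 3/2); label the merged cluster IL
  updated: d(E,IL)=21/2, d(F,IL)=15, d(IL,K)=13
iteration 2: select F,K (d=8); attach at lengths (4, 4); label the merged cluster FK
  updated: d(E,FK)=33/2, d(FK,IL)=14
iteration 3: select E,IL (d=21/2); attach at lengths (21/4, 15/4); label the merged cluster EIL
  updated: d(EIL,FK)=89/6
iteration 4: select EIL,FK (d=89/6); attach at lengths (13/6, 41/12); label the merged cluster EFIKL
final tree: ((E:21/4,(I:3/2,L:3/2):15/4):13/6,(F:4,K:4):41/12)
total length: 307/12

((E:21/4,(I:3/2,L:3/2):15/4):13/6,(F:4,K:4):41/12)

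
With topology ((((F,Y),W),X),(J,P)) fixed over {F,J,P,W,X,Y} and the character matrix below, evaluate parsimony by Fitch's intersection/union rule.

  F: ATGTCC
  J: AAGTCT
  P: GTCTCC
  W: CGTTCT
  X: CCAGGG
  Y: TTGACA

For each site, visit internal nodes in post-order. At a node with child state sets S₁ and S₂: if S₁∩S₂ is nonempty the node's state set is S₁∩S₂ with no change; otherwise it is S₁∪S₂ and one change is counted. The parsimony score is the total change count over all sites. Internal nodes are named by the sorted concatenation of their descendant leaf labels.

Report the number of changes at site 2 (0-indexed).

site 0, node FY: F={A} ∪ Y={T} → {A,T} (+1)
site 0, node FWY: FY={A,T} ∪ W={C} → {A,C,T} (+1)
site 0, node FWXY: FWY={A,C,T} ∩ X={C} → {C} (+0)
site 0, node JP: J={A} ∪ P={G} → {A,G} (+1)
site 0, node FJPWXY: FWXY={C} ∪ JP={A,G} → {A,C,G} (+1)
site 1, node FY: F={T} ∩ Y={T} → {T} (+0)
site 1, node FWY: FY={T} ∪ W={G} → {G,T} (+1)
site 1, node FWXY: FWY={G,T} ∪ X={C} → {C,G,T} (+1)
site 1, node JP: J={A} ∪ P={T} → {A,T} (+1)
site 1, node FJPWXY: FWXY={C,G,T} ∩ JP={A,T} → {T} (+0)
site 2, node FY: F={G} ∩ Y={G} → {G} (+0)
site 2, node FWY: FY={G} ∪ W={T} → {G,T} (+1)
site 2, node FWXY: FWY={G,T} ∪ X={A} → {A,G,T} (+1)
site 2, node JP: J={G} ∪ P={C} → {C,G} (+1)
site 2, node FJPWXY: FWXY={A,G,T} ∩ JP={C,G} → {G} (+0)
site 3, node FY: F={T} ∪ Y={A} → {A,T} (+1)
site 3, node FWY: FY={A,T} ∩ W={T} → {T} (+0)
site 3, node FWXY: FWY={T} ∪ X={G} → {G,T} (+1)
site 3, node JP: J={T} ∩ P={T} → {T} (+0)
site 3, node FJPWXY: FWXY={G,T} ∩ JP={T} → {T} (+0)
site 4, node FY: F={C} ∩ Y={C} → {C} (+0)
site 4, node FWY: FY={C} ∩ W={C} → {C} (+0)
site 4, node FWXY: FWY={C} ∪ X={G} → {C,G} (+1)
site 4, node JP: J={C} ∩ P={C} → {C} (+0)
site 4, node FJPWXY: FWXY={C,G} ∩ JP={C} → {C} (+0)
site 5, node FY: F={C} ∪ Y={A} → {A,C} (+1)
site 5, node FWY: FY={A,C} ∪ W={T} → {A,C,T} (+1)
site 5, node FWXY: FWY={A,C,T} ∪ X={G} → {A,C,G,T} (+1)
site 5, node JP: J={T} ∪ P={C} → {C,T} (+1)
site 5, node FJPWXY: FWXY={A,C,G,T} ∩ JP={C,T} → {C,T} (+0)
per-site changes: [4, 3, 3, 2, 1, 4]; total = 17

3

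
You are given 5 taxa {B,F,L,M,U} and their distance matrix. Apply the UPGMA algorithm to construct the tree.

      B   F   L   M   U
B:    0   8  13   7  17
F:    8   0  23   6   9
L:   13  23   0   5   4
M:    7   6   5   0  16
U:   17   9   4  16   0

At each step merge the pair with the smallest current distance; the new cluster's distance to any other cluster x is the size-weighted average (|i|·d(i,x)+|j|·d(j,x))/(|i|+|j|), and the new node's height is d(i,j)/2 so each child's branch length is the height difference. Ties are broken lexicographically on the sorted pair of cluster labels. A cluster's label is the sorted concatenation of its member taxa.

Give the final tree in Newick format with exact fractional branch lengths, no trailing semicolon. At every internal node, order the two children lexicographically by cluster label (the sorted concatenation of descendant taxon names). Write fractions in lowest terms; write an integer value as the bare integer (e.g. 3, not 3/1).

1. join L+U (d=4) ⇒ LU; edges |L|=2, |U|=2
  updated: d(B,LU)=15, d(F,LU)=16, d(LU,M)=21/2
2. join F+M (d=6) ⇒ FM; edges |F|=3, |M|=3
  updated: d(B,FM)=15/2, d(FM,LU)=53/4
3. join B+FM (d=15/2) ⇒ BFM; edges |B|=15/4, |FM|=3/4
  updated: d(BFM,LU)=83/6
4. join BFM+LU (d=83/6) ⇒ BFLMU; edges |BFM|=19/6, |LU|=59/12
final tree: ((B:15/4,(F:3,M:3):3/4):19/6,(L:2,U:2):59/12)
total length: 271/12

((B:15/4,(F:3,M:3):3/4):19/6,(L:2,U:2):59/12)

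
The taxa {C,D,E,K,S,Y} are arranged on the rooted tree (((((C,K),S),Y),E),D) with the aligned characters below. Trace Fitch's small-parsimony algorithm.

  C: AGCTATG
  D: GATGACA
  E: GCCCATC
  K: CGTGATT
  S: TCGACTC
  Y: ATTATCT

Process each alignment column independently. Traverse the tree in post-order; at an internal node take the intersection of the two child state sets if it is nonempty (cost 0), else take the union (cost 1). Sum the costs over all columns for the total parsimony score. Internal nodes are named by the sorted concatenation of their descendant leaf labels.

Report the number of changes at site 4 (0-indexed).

2

site 0, node CK: C={A} ∪ K={C} → {A,C} (+1)
site 0, node CKS: CK={A,C} ∪ S={T} → {A,C,T} (+1)
site 0, node CKSY: CKS={A,C,T} ∩ Y={A} → {A} (+0)
site 0, node CEKSY: CKSY={A} ∪ E={G} → {A,G} (+1)
site 0, node CDEKSY: CEKSY={A,G} ∩ D={G} → {G} (+0)
site 1, node CK: C={G} ∩ K={G} → {G} (+0)
site 1, node CKS: CK={G} ∪ S={C} → {C,G} (+1)
site 1, node CKSY: CKS={C,G} ∪ Y={T} → {C,G,T} (+1)
site 1, node CEKSY: CKSY={C,G,T} ∩ E={C} → {C} (+0)
site 1, node CDEKSY: CEKSY={C} ∪ D={A} → {A,C} (+1)
site 2, node CK: C={C} ∪ K={T} → {C,T} (+1)
site 2, node CKS: CK={C,T} ∪ S={G} → {C,G,T} (+1)
site 2, node CKSY: CKS={C,G,T} ∩ Y={T} → {T} (+0)
site 2, node CEKSY: CKSY={T} ∪ E={C} → {C,T} (+1)
site 2, node CDEKSY: CEKSY={C,T} ∩ D={T} → {T} (+0)
site 3, node CK: C={T} ∪ K={G} → {G,T} (+1)
site 3, node CKS: CK={G,T} ∪ S={A} → {A,G,T} (+1)
site 3, node CKSY: CKS={A,G,T} ∩ Y={A} → {A} (+0)
site 3, node CEKSY: CKSY={A} ∪ E={C} → {A,C} (+1)
site 3, node CDEKSY: CEKSY={A,C} ∪ D={G} → {A,C,G} (+1)
site 4, node CK: C={A} ∩ K={A} → {A} (+0)
site 4, node CKS: CK={A} ∪ S={C} → {A,C} (+1)
site 4, node CKSY: CKS={A,C} ∪ Y={T} → {A,C,T} (+1)
site 4, node CEKSY: CKSY={A,C,T} ∩ E={A} → {A} (+0)
site 4, node CDEKSY: CEKSY={A} ∩ D={A} → {A} (+0)
site 5, node CK: C={T} ∩ K={T} → {T} (+0)
site 5, node CKS: CK={T} ∩ S={T} → {T} (+0)
site 5, node CKSY: CKS={T} ∪ Y={C} → {C,T} (+1)
site 5, node CEKSY: CKSY={C,T} ∩ E={T} → {T} (+0)
site 5, node CDEKSY: CEKSY={T} ∪ D={C} → {C,T} (+1)
site 6, node CK: C={G} ∪ K={T} → {G,T} (+1)
site 6, node CKS: CK={G,T} ∪ S={C} → {C,G,T} (+1)
site 6, node CKSY: CKS={C,G,T} ∩ Y={T} → {T} (+0)
site 6, node CEKSY: CKSY={T} ∪ E={C} → {C,T} (+1)
site 6, node CDEKSY: CEKSY={C,T} ∪ D={A} → {A,C,T} (+1)
per-site changes: [3, 3, 3, 4, 2, 2, 4]; total = 21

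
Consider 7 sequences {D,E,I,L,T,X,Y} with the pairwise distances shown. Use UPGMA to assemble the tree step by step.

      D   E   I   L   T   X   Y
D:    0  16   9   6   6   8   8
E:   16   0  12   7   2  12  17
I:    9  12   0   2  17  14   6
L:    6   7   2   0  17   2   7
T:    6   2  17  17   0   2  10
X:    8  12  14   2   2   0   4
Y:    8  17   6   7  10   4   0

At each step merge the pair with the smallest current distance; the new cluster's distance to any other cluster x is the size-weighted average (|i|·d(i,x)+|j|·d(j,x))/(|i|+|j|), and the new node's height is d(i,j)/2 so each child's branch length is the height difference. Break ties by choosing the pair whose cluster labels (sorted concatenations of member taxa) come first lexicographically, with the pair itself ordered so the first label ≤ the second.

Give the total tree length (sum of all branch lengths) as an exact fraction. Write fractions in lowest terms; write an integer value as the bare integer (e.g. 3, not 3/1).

231/10

1. join E+T (d=2) ⇒ ET; edges |E|=1, |T|=1
  updated: d(D,ET)=11, d(ET,I)=29/2, d(ET,L)=12, d(ET,X)=7, d(ET,Y)=27/2
2. join I+L (d=2) ⇒ IL; edges |I|=1, |L|=1
  updated: d(D,IL)=15/2, d(ET,IL)=53/4, d(IL,X)=8, d(IL,Y)=13/2
3. join X+Y (d=4) ⇒ XY; edges |X|=2, |Y|=2
  updated: d(D,XY)=8, d(ET,XY)=41/4, d(IL,XY)=29/4
4. join IL+XY (d=29/4) ⇒ ILXY; edges |IL|=21/8, |XY|=13/8
  updated: d(D,ILXY)=31/4, d(ET,ILXY)=47/4
5. join D+ILXY (d=31/4) ⇒ DILXY; edges |D|=31/8, |ILXY|=1/4
  updated: d(DILXY,ET)=58/5
6. join DILXY+ET (d=58/5) ⇒ DEILTXY; edges |DILXY|=77/40, |ET|=24/5
final tree: ((D:31/8,((I:1,L:1):21/8,(X:2,Y:2):13/8):1/4):77/40,(E:1,T:1):24/5)
total length: 231/10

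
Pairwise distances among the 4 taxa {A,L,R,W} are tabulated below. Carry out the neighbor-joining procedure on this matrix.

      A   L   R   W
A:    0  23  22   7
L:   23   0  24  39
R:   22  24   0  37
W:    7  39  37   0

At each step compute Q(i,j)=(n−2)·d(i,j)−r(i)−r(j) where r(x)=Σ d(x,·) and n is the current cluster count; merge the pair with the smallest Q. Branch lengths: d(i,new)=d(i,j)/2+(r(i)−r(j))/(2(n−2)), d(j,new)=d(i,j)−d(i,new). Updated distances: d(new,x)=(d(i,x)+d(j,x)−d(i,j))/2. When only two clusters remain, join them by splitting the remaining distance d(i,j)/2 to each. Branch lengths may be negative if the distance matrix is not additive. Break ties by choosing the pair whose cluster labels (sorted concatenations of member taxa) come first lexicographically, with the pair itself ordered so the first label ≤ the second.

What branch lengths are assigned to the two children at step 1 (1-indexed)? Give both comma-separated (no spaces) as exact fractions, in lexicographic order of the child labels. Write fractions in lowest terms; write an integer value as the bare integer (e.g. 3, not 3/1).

1. join A+W (d=7, Q=-121) ⇒ AW; edges |A|=-17/4, |W|=45/4
  updated: d(AW,L)=55/2, d(AW,R)=26
2. join AW+L (d=55/2, Q=-155/2) ⇒ ALW; edges |AW|=59/4, |L|=51/4
  updated: d(ALW,R)=45/4
3. join ALW+R (d=45/4) ⇒ ALRW; edges |ALW|=45/8, |R|=45/8
final tree: (((A:-17/4,W:45/4):59/4,L:51/4):45/8,R:45/8)
total length: 183/4

-17/4,45/4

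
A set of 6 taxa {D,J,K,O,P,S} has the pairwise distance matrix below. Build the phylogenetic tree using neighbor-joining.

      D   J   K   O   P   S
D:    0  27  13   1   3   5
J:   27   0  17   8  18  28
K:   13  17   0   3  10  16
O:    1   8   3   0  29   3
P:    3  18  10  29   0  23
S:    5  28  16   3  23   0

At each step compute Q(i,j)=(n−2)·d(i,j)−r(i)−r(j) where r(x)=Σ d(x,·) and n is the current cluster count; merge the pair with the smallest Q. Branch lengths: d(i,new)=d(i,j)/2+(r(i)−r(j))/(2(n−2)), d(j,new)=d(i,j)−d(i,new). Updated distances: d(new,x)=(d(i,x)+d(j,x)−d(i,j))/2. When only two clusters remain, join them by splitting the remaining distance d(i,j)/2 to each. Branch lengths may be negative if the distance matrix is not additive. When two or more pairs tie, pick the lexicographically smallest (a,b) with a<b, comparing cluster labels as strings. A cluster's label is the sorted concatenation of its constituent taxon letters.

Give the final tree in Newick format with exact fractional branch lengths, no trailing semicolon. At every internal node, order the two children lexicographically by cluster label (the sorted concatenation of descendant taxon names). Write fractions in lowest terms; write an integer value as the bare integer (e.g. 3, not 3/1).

step 1: merge (D,P) at d=3, Q=-120; branch lengths D→-11/4, P→23/4; new cluster DP
  updated: d(DP,J)=21, d(DP,K)=10, d(DP,O)=27/2, d(DP,S)=25/2
step 2: merge (DP,S) at d=25/2, Q=-79; branch lengths DP→35/6, S→20/3; new cluster DPS
  updated: d(DPS,J)=73/4, d(DPS,K)=27/4, d(DPS,O)=2
step 3: merge (DPS,K) at d=27/4, Q=-161/4; branch lengths DPS→55/16, K→53/16; new cluster DKPS
  updated: d(DKPS,J)=57/4, d(DKPS,O)=-7/8
step 4: merge (DKPS,J) at d=57/4, Q=-171/8; branch lengths DKPS→43/16, J→185/16; new cluster DJKPS
  updated: d(DJKPS,O)=-57/16
step 5: merge (DJKPS,O) at d=-57/16; branch lengths DJKPS→-57/32, O→-57/32; new cluster DJKOPS
final tree: (((((D:-11/4,P:23/4):35/6,S:20/3):55/16,K:53/16):43/16,J:185/16):-57/32,O:-57/32)
total length: 527/16

(((((D:-11/4,P:23/4):35/6,S:20/3):55/16,K:53/16):43/16,J:185/16):-57/32,O:-57/32)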